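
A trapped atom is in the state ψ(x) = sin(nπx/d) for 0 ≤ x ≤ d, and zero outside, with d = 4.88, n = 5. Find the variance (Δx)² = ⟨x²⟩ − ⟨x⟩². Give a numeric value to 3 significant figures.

Compute ⟨x⟩ and ⟨x²⟩ separately, then (Δx)² = ⟨x²⟩ − ⟨x⟩².
With sin²θ = (1 − cos2θ)/2 on 0 ≤ x ≤ d: ∫sin²(nπx/d) dx = d/2, ∫x·sin²(nπx/d) dx = d²/4, ∫x²·sin²(nπx/d) dx = d³·(1/6 − 1/(4n²π²)); higher powers xᵏ the same way, integrating xᵏ·cos(2nπx/d) by parts.
Normalization: ∫|ψ|² dx = 2.4400.
⟨x⟩ = 2.4400 and ⟨x²⟩ = 7.8899.
(Δx)² = 7.8899 − (2.4400)² = 1.9363.

1.94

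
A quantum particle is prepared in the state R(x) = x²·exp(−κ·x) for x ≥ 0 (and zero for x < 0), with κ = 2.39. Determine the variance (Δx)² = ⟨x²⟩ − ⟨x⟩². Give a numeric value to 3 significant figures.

0.219

Compute ⟨x⟩ and ⟨x²⟩ separately, then (Δx)² = ⟨x²⟩ − ⟨x⟩².
Every integrand reduces to terms xʲ·e^(−2κx) on [0, ∞); use ∫₀^∞ xʲ·e^(−2κx) dx = j!/(2κ)^(j+1).
Normalization: ∫|R|² dx = 0.0096177.
⟨x⟩ = 1.0460 and ⟨x²⟩ = 1.3130.
(Δx)² = 1.3130 − (1.0460)² = 0.21883.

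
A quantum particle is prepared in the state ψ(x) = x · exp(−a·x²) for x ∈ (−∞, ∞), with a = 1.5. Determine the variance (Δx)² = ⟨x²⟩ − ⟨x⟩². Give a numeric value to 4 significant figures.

Compute ⟨x⟩ and ⟨x²⟩ separately, then (Δx)² = ⟨x²⟩ − ⟨x⟩².
Expand each integrand as polynomial × e^(−2ax²) and use ∫x^(2j)·e^(−2ax²) dx = (2j−1)!!/(4a)^j · √(π/(2a)), odd powers → 0; here √(π/(2a)) = 1.0233.
Normalization: ∫|ψ|² dx = 0.17055.
⟨x⟩ = 0.0000 and ⟨x²⟩ = 0.50000.
(Δx)² = 0.50000 − (0.0000)² = 0.50000.

0.5000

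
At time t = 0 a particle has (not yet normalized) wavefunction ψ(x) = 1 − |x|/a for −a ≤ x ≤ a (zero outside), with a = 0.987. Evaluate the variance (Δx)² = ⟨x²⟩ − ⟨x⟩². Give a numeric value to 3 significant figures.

0.0974

Compute ⟨x⟩ and ⟨x²⟩ separately, then (Δx)² = ⟨x²⟩ − ⟨x⟩².
ψ is even, so ∫ over [−a, a] = 2∫₀ᵃ with ψ = 1 − x/a there: ∫₀ᵃ (1 − x/a)² dx = a/3, ∫₀ᵃ x²(1 − x/a)² dx = a³/30, ∫₀ᵃ x⁴(1 − x/a)² dx = a⁵/105.
Normalization: ∫|ψ|² dx = 0.65800.
⟨x⟩ = 0.0000 and ⟨x²⟩ = 0.097417.
(Δx)² = 0.097417 − (0.0000)² = 0.097417.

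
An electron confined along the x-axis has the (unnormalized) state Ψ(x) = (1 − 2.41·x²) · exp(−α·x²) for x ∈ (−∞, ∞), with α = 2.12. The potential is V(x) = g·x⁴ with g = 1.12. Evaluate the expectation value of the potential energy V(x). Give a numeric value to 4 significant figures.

⟨V⟩ = ∫ V(x)·|Ψ|² dx / ∫|Ψ|² dx.
Expand each integrand as polynomial × e^(−2αx²) and use ∫x^(2j)·e^(−2αx²) dx = (2j−1)!!/(4α)^j · √(π/(2α)), odd powers → 0; here √(π/(2α)) = 0.86078.
State is unnormalized: ∫|Ψ|² dx = 0.58009, and ∫Ψ*·V(x)·Ψ dx = 0.039613, so ⟨V⟩ = 0.039613 / 0.58009.
⟨V⟩ = 0.068288.

0.06829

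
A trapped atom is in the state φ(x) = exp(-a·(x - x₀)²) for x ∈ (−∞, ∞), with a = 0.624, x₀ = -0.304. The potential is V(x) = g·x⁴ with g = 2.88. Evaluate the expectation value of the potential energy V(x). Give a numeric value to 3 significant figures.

⟨V⟩ = ∫ V(x)·|φ|² dx / ∫|φ|² dx.
Gaussian moments (u = x − x₀): ∫u^(2j)·e^(−2au²) du = (2j−1)!!/(4a)^j · √(π/(2a)), odd powers integrate to 0; here √(π/(2a)) = 1.5866.
State is unnormalized: ∫|φ|² dx = 1.5866, and ∫φ*·V(x)·φ dx = 3.2545, so ⟨V⟩ = 3.2545 / 1.5866.
⟨V⟩ = 2.0512.

2.05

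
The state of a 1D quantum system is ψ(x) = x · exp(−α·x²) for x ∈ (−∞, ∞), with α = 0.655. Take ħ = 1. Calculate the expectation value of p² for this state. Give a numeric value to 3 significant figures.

p² ψ = −ħ² d²ψ/dx²; ⟨p²⟩ = −ħ² ∫ ψ*·ψ'' dx / ∫|ψ|² dx.
Expand each integrand as polynomial × e^(−2αx²) and use ∫x^(2j)·e^(−2αx²) dx = (2j−1)!!/(4α)^j · √(π/(2α)), odd powers → 0; here √(π/(2α)) = 1.5486. Differentiate with the product rule, d/dx e^(−αx²) = −2αx·e^(−αx²).
State is unnormalized: ∫|ψ|² dx = 0.59107, and ∫ψ*·(−ħ² ψ'') dx = 1.1615, so ⟨p²⟩ = 1.1615 / 0.59107.
⟨p²⟩ = 1.9650.

1.97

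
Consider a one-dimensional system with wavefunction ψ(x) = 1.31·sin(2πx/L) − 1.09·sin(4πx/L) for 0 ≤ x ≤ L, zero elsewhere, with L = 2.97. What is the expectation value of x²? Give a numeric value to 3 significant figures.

2.47

⟨x²⟩ = ∫ x²·|ψ|² dx / ∫|ψ|² dx (integrals over the domain).
On 0 ≤ x ≤ L (j ≠ l): ∫sin²(jπx/L) dx = L/2, ∫sin(jπx/L)·sin(lπx/L) dx = 0; diagonal moments ∫x·sin²(jπx/L) dx = L²/4, ∫x²·sin²(jπx/L) dx = L³·(1/6 − 1/(4j²π²)); cross terms ∫x·sin(jπx/L)·sin(lπx/L) dx = 0 for j + l even and −4jlL²/(π²(j² − l²)²) for j + l odd, ∫x²·sin(jπx/L)·sin(lπx/L) dx = (−1)^(j+l)·4jlL³/(π²(j² − l²)²); higher powers the same way via product-to-sum and parts.
State is unnormalized: ∫|ψ|² dx = 4.3127, and ∫ψ*·x²·ψ dx = 10.662, so ⟨x²⟩ = 10.662 / 4.3127.
⟨x²⟩ = 2.4723.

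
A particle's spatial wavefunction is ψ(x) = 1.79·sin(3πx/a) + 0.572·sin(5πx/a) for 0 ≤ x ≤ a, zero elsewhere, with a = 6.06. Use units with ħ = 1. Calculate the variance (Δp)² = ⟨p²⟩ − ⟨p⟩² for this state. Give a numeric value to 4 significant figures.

2.817

Compute ⟨p⟩ and ⟨p²⟩ separately; (Δp)² = ⟨p²⟩ − ⟨p⟩².
d²/dx² sin(jπx/a) = −(jπ/a)²·sin(jπx/a); on 0 ≤ x ≤ a, ∫sin²(jπx/a) dx = a/2 and ∫sin(jπx/a)·sin(lπx/a) dx = 0 for j ≠ l, so only diagonal terms survive in ∫|ψ|² and ∫ψ·ψ″; ∫ψ·ψ′ dx = [ψ²/2] between the walls = 0.
Normalization: ∫|ψ|² dx = 10.700.
⟨p⟩ = 0.0000 and ⟨p²⟩ = 2.8172.
(Δp)² = 2.8172 − (0.0000)² = 2.8172.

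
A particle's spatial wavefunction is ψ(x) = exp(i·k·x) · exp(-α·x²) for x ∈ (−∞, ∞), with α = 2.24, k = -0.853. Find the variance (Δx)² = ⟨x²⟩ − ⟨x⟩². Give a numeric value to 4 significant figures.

Compute ⟨x⟩ and ⟨x²⟩ separately, then (Δx)² = ⟨x²⟩ − ⟨x⟩².
Gaussian moments: ∫x^(2j)·e^(−2αx²) dx = (2j−1)!!/(4α)^j · √(π/(2α)), odd powers integrate to 0; here √(π/(2α)) = 0.83741.
Normalization: ∫|ψ|² dx = 0.83741.
⟨x⟩ = 0.0000 and ⟨x²⟩ = 0.11161.
(Δx)² = 0.11161 − (0.0000)² = 0.11161.

0.1116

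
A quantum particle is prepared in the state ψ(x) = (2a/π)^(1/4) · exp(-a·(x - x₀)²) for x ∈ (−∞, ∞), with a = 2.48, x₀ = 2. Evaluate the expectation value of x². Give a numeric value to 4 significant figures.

⟨x²⟩ = ∫ x²·|ψ|² dx (integrals over the domain).
Gaussian moments (u = x − x₀): ∫u^(2j)·e^(−2au²) du = (2j−1)!!/(4a)^j · √(π/(2a)), odd powers integrate to 0; here √(π/(2a)) = 0.79586.
⟨x²⟩ = 4.1008.

4.101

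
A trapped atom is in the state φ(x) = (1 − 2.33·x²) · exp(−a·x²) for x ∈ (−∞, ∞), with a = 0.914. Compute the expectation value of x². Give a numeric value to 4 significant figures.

0.9472

⟨x²⟩ = ∫ x²·|φ|² dx / ∫|φ|² dx (integrals over the domain).
Expand each integrand as polynomial × e^(−2ax²) and use ∫x^(2j)·e^(−2ax²) dx = (2j−1)!!/(4a)^j · √(π/(2a)), odd powers → 0; here √(π/(2a)) = 1.3110.
State is unnormalized: ∫|φ|² dx = 1.2374, and ∫φ*·x²·φ dx = 1.1720, so ⟨x²⟩ = 1.1720 / 1.2374.
⟨x²⟩ = 0.94720.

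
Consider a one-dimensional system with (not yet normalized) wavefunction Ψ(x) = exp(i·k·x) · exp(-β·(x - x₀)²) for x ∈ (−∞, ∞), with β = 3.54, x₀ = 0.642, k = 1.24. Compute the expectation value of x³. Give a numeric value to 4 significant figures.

⟨x³⟩ = ∫ x³·|Ψ|² dx / ∫|Ψ|² dx (integrals over the domain).
Gaussian moments (u = x − x₀): ∫u^(2j)·e^(−2βu²) du = (2j−1)!!/(4β)^j · √(π/(2β)), odd powers integrate to 0; here √(π/(2β)) = 0.66613.
State is unnormalized: ∫|Ψ|² dx = 0.66613, and ∫Ψ*·x³·Ψ dx = 0.26687, so ⟨x³⟩ = 0.26687 / 0.66613.
⟨x³⟩ = 0.40063.

0.4006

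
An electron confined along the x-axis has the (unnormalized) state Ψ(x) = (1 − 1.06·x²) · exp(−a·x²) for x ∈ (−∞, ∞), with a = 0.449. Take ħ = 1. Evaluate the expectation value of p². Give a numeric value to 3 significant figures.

p² Ψ = −ħ² d²Ψ/dx²; ⟨p²⟩ = −ħ² ∫ Ψ*·Ψ'' dx / ∫|Ψ|² dx.
Expand each integrand as polynomial × e^(−2ax²) and use ∫x^(2j)·e^(−2ax²) dx = (2j−1)!!/(4a)^j · √(π/(2a)), odd powers → 0; here √(π/(2a)) = 1.8704. Differentiate with the product rule, d/dx e^(−ax²) = −2ax·e^(−ax²).
State is unnormalized: ∫|Ψ|² dx = 1.6172, and ∫Ψ*·(−ħ² Ψ'') dx = 3.8789, so ⟨p²⟩ = 3.8789 / 1.6172.
⟨p²⟩ = 2.3986.

2.40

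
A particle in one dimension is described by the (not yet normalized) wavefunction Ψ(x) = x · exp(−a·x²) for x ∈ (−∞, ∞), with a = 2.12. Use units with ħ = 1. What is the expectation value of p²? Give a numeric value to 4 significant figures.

6.360

p² Ψ = −ħ² d²Ψ/dx²; ⟨p²⟩ = −ħ² ∫ Ψ*·Ψ'' dx / ∫|Ψ|² dx.
Expand each integrand as polynomial × e^(−2ax²) and use ∫x^(2j)·e^(−2ax²) dx = (2j−1)!!/(4a)^j · √(π/(2a)), odd powers → 0; here √(π/(2a)) = 0.86078. Differentiate with the product rule, d/dx e^(−ax²) = −2ax·e^(−ax²).
State is unnormalized: ∫|Ψ|² dx = 0.10151, and ∫Ψ*·(−ħ² Ψ'') dx = 0.64558, so ⟨p²⟩ = 0.64558 / 0.10151.
⟨p²⟩ = 6.3600.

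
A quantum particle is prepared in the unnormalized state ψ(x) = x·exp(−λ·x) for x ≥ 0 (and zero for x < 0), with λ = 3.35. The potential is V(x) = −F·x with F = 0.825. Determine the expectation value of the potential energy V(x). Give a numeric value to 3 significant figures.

-0.369

⟨V⟩ = ∫ V(x)·|ψ|² dx / ∫|ψ|² dx.
Every integrand reduces to terms xʲ·e^(−2λx) on [0, ∞); use ∫₀^∞ xʲ·e^(−2λx) dx = j!/(2λ)^(j+1).
State is unnormalized: ∫|ψ|² dx = 0.0066498, and ∫ψ*·V(x)·ψ dx = -0.0024564, so ⟨V⟩ = -0.0024564 / 0.0066498.
⟨V⟩ = -0.36940.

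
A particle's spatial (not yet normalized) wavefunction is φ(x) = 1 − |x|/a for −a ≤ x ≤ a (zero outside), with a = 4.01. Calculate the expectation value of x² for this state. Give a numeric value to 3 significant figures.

1.61

⟨x²⟩ = ∫ x²·|φ|² dx / ∫|φ|² dx (integrals over the domain).
φ is even, so ∫ over [−a, a] = 2∫₀ᵃ with φ = 1 − x/a there: ∫₀ᵃ (1 − x/a)² dx = a/3, ∫₀ᵃ x²(1 − x/a)² dx = a³/30, ∫₀ᵃ x⁴(1 − x/a)² dx = a⁵/105.
State is unnormalized: ∫|φ|² dx = 2.6733, and ∫φ*·x²·φ dx = 4.2987, so ⟨x²⟩ = 4.2987 / 2.6733.
⟨x²⟩ = 1.6080.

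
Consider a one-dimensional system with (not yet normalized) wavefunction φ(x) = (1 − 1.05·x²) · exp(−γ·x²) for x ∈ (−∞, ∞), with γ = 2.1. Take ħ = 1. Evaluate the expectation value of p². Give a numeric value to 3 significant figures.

p² φ = −ħ² d²φ/dx²; ⟨p²⟩ = −ħ² ∫ φ*·φ'' dx / ∫|φ|² dx.
Expand each integrand as polynomial × e^(−2γx²) and use ∫x^(2j)·e^(−2γx²) dx = (2j−1)!!/(4γ)^j · √(π/(2γ)), odd powers → 0; here √(π/(2γ)) = 0.86487. Differentiate with the product rule, d/dx e^(−γx²) = −2γx·e^(−γx²).
State is unnormalized: ∫|φ|² dx = 0.68919, and ∫φ*·(−ħ² φ'') dx = 2.4689, so ⟨p²⟩ = 2.4689 / 0.68919.
⟨p²⟩ = 3.5824.

3.58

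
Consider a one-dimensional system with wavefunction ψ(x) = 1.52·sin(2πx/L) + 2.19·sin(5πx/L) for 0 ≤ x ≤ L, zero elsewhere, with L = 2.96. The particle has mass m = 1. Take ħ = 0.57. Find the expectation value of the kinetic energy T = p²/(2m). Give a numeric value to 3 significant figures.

T = −(ħ²/2m) d²/dx², so ⟨T⟩ = −(ħ²/2m) ∫ ψ*·ψ'' dx / ∫|ψ|² dx; with m = 1.
d²/dx² sin(jπx/L) = −(jπ/L)²·sin(jπx/L); on 0 ≤ x ≤ L, ∫sin²(jπx/L) dx = L/2 and ∫sin(jπx/L)·sin(lπx/L) dx = 0 for j ≠ l, so only diagonal terms survive in ∫|ψ|² and ∫ψ·ψ″; ∫ψ·ψ′ dx = [ψ²/2] between the walls = 0.
State is unnormalized: ∫|ψ|² dx = 10.518, and ∫ψ*·(−ħ²/2m · ψ'') dx = 34.976, so ⟨T⟩ = 34.976 / 10.518.
⟨T⟩ = 3.3255.

3.33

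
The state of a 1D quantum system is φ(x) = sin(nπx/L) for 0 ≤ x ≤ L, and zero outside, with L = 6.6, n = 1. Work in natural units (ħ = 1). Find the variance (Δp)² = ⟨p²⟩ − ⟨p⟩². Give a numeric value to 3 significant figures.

Compute ⟨p⟩ and ⟨p²⟩ separately; (Δp)² = ⟨p²⟩ − ⟨p⟩².
d/dx sin(nπx/L) = (nπ/L)·cos(nπx/L) and d²/dx² sin(nπx/L) = −(nπ/L)²·sin(nπx/L); on 0 ≤ x ≤ L, ∫sin²(nπx/L) dx = L/2 and ∫sin(nπx/L)·cos(nπx/L) dx = 0.
Normalization: ∫|φ|² dx = 3.3000.
⟨p⟩ = 0.0000 and ⟨p²⟩ = 0.22657.
(Δp)² = 0.22657 − (0.0000)² = 0.22657.

0.227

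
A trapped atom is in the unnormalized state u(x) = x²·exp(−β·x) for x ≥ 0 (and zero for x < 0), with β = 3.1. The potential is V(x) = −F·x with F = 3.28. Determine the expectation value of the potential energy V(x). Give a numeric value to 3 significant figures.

-2.65

⟨V⟩ = ∫ V(x)·|u|² dx / ∫|u|² dx.
Every integrand reduces to terms xʲ·e^(−2βx) on [0, ∞); use ∫₀^∞ xʲ·e^(−2βx) dx = j!/(2β)^(j+1).
State is unnormalized: ∫|u|² dx = 0.0026197, and ∫u*·V(x)·u dx = -0.0069295, so ⟨V⟩ = -0.0069295 / 0.0026197.
⟨V⟩ = -2.6452.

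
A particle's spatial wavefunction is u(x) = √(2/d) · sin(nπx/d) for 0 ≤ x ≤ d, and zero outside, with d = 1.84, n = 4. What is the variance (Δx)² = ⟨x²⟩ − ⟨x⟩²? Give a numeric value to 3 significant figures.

Compute ⟨x⟩ and ⟨x²⟩ separately, then (Δx)² = ⟨x²⟩ − ⟨x⟩².
With sin²θ = (1 − cos2θ)/2 on 0 ≤ x ≤ d: ∫sin²(nπx/d) dx = d/2, ∫x·sin²(nπx/d) dx = d²/4, ∫x²·sin²(nπx/d) dx = d³·(1/6 − 1/(4n²π²)); higher powers xᵏ the same way, integrating xᵏ·cos(2nπx/d) by parts.
⟨x⟩ = 0.92000 and ⟨x²⟩ = 1.1178.
(Δx)² = 1.1178 − (0.92000)² = 0.27141.

0.271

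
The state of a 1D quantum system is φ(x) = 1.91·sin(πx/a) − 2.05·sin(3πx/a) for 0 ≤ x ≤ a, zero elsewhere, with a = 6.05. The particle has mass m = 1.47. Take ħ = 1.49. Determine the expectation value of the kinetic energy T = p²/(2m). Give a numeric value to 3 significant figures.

T = −(ħ²/2m) d²/dx², so ⟨T⟩ = −(ħ²/2m) ∫ φ*·φ'' dx / ∫|φ|² dx; with m = 1.47.
d²/dx² sin(jπx/a) = −(jπ/a)²·sin(jπx/a); on 0 ≤ x ≤ a, ∫sin²(jπx/a) dx = a/2 and ∫sin(jπx/a)·sin(lπx/a) dx = 0 for j ≠ l, so only diagonal terms survive in ∫|φ|² and ∫φ·φ″; ∫φ·φ′ dx = [φ²/2] between the walls = 0.
State is unnormalized: ∫|φ|² dx = 23.748, and ∫φ*·(−ħ²/2m · φ'') dx = 25.543, so ⟨T⟩ = 25.543 / 23.748.
⟨T⟩ = 1.0756.

1.08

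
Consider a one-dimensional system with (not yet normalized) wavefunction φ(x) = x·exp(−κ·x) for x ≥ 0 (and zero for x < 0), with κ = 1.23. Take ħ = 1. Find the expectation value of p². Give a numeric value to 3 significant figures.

p² φ = −ħ² d²φ/dx²; ⟨p²⟩ = −ħ² ∫ φ*·φ'' dx / ∫|φ|² dx.
Differentiate x·exp(−κ·x) with the product rule; every integrand then reduces to terms xʲ·e^(−2κx) on [0, ∞), with ∫₀^∞ xʲ·e^(−2κx) dx = j!/(2κ)^(j+1).
State is unnormalized: ∫|φ|² dx = 0.13435, and ∫φ*·(−ħ² φ'') dx = 0.20325, so ⟨p²⟩ = 0.20325 / 0.13435.
⟨p²⟩ = 1.5129.

1.51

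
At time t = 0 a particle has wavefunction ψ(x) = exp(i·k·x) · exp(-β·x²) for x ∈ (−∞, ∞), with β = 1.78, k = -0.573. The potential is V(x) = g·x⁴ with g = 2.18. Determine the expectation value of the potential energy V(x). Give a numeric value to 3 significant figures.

0.129

⟨V⟩ = ∫ V(x)·|ψ|² dx / ∫|ψ|² dx.
Gaussian moments: ∫x^(2j)·e^(−2βx²) dx = (2j−1)!!/(4β)^j · √(π/(2β)), odd powers integrate to 0; here √(π/(2β)) = 0.93940.
State is unnormalized: ∫|ψ|² dx = 0.93940, and ∫ψ*·V(x)·ψ dx = 0.12119, so ⟨V⟩ = 0.12119 / 0.93940.
⟨V⟩ = 0.12901.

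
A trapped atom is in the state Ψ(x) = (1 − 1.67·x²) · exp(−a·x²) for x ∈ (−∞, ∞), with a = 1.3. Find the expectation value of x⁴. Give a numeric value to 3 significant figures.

0.233

⟨x⁴⟩ = ∫ x⁴·|Ψ|² dx / ∫|Ψ|² dx (integrals over the domain).
Expand each integrand as polynomial × e^(−2ax²) and use ∫x^(2j)·e^(−2ax²) dx = (2j−1)!!/(4a)^j · √(π/(2a)), odd powers → 0; here √(π/(2a)) = 1.0992.
State is unnormalized: ∫|Ψ|² dx = 0.73331, and ∫Ψ*·x⁴·Ψ dx = 0.17054, so ⟨x⁴⟩ = 0.17054 / 0.73331.
⟨x⁴⟩ = 0.23256.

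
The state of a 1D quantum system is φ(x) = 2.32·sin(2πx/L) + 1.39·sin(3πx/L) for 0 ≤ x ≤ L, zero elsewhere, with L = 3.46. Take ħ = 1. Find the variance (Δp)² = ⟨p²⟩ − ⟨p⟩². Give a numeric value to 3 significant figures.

Compute ⟨p⟩ and ⟨p²⟩ separately; (Δp)² = ⟨p²⟩ − ⟨p⟩².
d²/dx² sin(jπx/L) = −(jπ/L)²·sin(jπx/L); on 0 ≤ x ≤ L, ∫sin²(jπx/L) dx = L/2 and ∫sin(jπx/L)·sin(lπx/L) dx = 0 for j ≠ l, so only diagonal terms survive in ∫|φ|² and ∫φ·φ″; ∫φ·φ′ dx = [φ²/2] between the walls = 0.
Normalization: ∫|φ|² dx = 12.654.
⟨p⟩ = 0.0000 and ⟨p²⟩ = 4.3865.
(Δp)² = 4.3865 − (0.0000)² = 4.3865.

4.39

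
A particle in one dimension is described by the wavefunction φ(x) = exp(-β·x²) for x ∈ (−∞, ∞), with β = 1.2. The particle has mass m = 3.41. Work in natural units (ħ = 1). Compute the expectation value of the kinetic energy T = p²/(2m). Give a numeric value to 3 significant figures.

0.176

T = −(ħ²/2m) d²/dx², so ⟨T⟩ = −(ħ²/2m) ∫ φ*·φ'' dx / ∫|φ|² dx; with m = 3.41.
Gaussian moments: ∫x^(2j)·e^(−2βx²) dx = (2j−1)!!/(4β)^j · √(π/(2β)), odd powers integrate to 0; here √(π/(2β)) = 1.1441. Derivatives: d/dx e^(−βx²) = −2βx·e^(−βx²), d²/dx² e^(−βx²) = (4β²x² − 2β)·e^(−βx²).
State is unnormalized: ∫|φ|² dx = 1.1441, and ∫φ*·(−ħ²/2m · φ'') dx = 0.20131, so ⟨T⟩ = 0.20131 / 1.1441.
⟨T⟩ = 0.17595.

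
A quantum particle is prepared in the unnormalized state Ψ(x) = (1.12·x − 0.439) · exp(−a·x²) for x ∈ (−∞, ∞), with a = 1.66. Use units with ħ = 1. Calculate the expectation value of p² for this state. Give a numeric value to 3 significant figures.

p² Ψ = −ħ² d²Ψ/dx²; ⟨p²⟩ = −ħ² ∫ Ψ*·Ψ'' dx / ∫|Ψ|² dx.
Expand each integrand as polynomial × e^(−2ax²) and use ∫x^(2j)·e^(−2ax²) dx = (2j−1)!!/(4a)^j · √(π/(2a)), odd powers → 0; here √(π/(2a)) = 0.97276. Differentiate with the product rule, d/dx e^(−ax²) = −2ax·e^(−ax²).
State is unnormalized: ∫|Ψ|² dx = 0.37124, and ∫Ψ*·(−ħ² Ψ'') dx = 1.2264, so ⟨p²⟩ = 1.2264 / 0.37124.
⟨p²⟩ = 3.3034.

3.30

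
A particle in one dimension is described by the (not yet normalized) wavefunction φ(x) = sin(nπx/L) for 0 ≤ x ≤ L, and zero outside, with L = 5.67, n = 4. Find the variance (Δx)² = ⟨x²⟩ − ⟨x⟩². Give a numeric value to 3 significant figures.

Compute ⟨x⟩ and ⟨x²⟩ separately, then (Δx)² = ⟨x²⟩ − ⟨x⟩².
With sin²θ = (1 − cos2θ)/2 on 0 ≤ x ≤ L: ∫sin²(nπx/L) dx = L/2, ∫x·sin²(nπx/L) dx = L²/4, ∫x²·sin²(nπx/L) dx = L³·(1/6 − 1/(4n²π²)); higher powers xᵏ the same way, integrating xᵏ·cos(2nπx/L) by parts.
Normalization: ∫|φ|² dx = 2.8350.
⟨x⟩ = 2.8350 and ⟨x²⟩ = 10.615.
(Δx)² = 10.615 − (2.8350)² = 2.5773.

2.58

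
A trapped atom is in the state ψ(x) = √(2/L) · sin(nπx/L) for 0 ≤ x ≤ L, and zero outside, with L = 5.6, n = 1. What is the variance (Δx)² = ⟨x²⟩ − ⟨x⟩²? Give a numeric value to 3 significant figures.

1.02

Compute ⟨x⟩ and ⟨x²⟩ separately, then (Δx)² = ⟨x²⟩ − ⟨x⟩².
With sin²θ = (1 − cos2θ)/2 on 0 ≤ x ≤ L: ∫sin²(nπx/L) dx = L/2, ∫x·sin²(nπx/L) dx = L²/4, ∫x²·sin²(nπx/L) dx = L³·(1/6 − 1/(4n²π²)); higher powers xᵏ the same way, integrating xᵏ·cos(2nπx/L) by parts.
⟨x⟩ = 2.8000 and ⟨x²⟩ = 8.8646.
(Δx)² = 8.8646 − (2.8000)² = 1.0246.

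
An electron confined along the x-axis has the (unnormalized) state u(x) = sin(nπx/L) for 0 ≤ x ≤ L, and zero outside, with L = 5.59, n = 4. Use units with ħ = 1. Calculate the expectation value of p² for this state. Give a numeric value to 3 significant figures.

5.05

p² u = −ħ² d²u/dx²; ⟨p²⟩ = −ħ² ∫ u*·u'' dx / ∫|u|² dx.
d/dx sin(nπx/L) = (nπ/L)·cos(nπx/L) and d²/dx² sin(nπx/L) = −(nπ/L)²·sin(nπx/L); on 0 ≤ x ≤ L, ∫sin²(nπx/L) dx = L/2 and ∫sin(nπx/L)·cos(nπx/L) dx = 0.
State is unnormalized: ∫|u|² dx = 2.7950, and ∫u*·(−ħ² u'') dx = 14.125, so ⟨p²⟩ = 14.125 / 2.7950.
⟨p²⟩ = 5.0535.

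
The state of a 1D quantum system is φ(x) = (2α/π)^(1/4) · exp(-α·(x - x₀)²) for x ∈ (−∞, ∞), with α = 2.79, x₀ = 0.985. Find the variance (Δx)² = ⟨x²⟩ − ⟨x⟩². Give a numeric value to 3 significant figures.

Compute ⟨x⟩ and ⟨x²⟩ separately, then (Δx)² = ⟨x²⟩ − ⟨x⟩².
Gaussian moments (u = x − x₀): ∫u^(2j)·e^(−2αu²) du = (2j−1)!!/(4α)^j · √(π/(2α)), odd powers integrate to 0; here √(π/(2α)) = 0.75034.
⟨x⟩ = 0.98500 and ⟨x²⟩ = 1.0598.
(Δx)² = 1.0598 − (0.98500)² = 0.089606.

0.0896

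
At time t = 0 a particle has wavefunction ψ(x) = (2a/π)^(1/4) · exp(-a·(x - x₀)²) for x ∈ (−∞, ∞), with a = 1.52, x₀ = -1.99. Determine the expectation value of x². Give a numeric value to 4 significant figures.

⟨x²⟩ = ∫ x²·|ψ|² dx (integrals over the domain).
Gaussian moments (u = x − x₀): ∫u^(2j)·e^(−2au²) du = (2j−1)!!/(4a)^j · √(π/(2a)), odd powers integrate to 0; here √(π/(2a)) = 1.0166.
⟨x²⟩ = 4.1246.

4.125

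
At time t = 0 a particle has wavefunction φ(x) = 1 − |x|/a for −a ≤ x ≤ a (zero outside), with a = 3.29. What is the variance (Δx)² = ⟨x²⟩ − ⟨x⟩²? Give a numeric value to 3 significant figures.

1.08

Compute ⟨x⟩ and ⟨x²⟩ separately, then (Δx)² = ⟨x²⟩ − ⟨x⟩².
φ is even, so ∫ over [−a, a] = 2∫₀ᵃ with φ = 1 − x/a there: ∫₀ᵃ (1 − x/a)² dx = a/3, ∫₀ᵃ x²(1 − x/a)² dx = a³/30, ∫₀ᵃ x⁴(1 − x/a)² dx = a⁵/105.
Normalization: ∫|φ|² dx = 2.1933.
⟨x⟩ = 0.0000 and ⟨x²⟩ = 1.0824.
(Δx)² = 1.0824 − (0.0000)² = 1.0824.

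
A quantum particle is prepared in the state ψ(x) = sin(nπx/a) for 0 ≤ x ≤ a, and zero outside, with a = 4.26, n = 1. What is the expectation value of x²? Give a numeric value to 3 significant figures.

5.13

⟨x²⟩ = ∫ x²·|ψ|² dx / ∫|ψ|² dx (integrals over the domain).
With sin²θ = (1 − cos2θ)/2 on 0 ≤ x ≤ a: ∫sin²(nπx/a) dx = a/2, ∫x·sin²(nπx/a) dx = a²/4, ∫x²·sin²(nπx/a) dx = a³·(1/6 − 1/(4n²π²)); higher powers xᵏ the same way, integrating xᵏ·cos(2nπx/a) by parts.
State is unnormalized: ∫|ψ|² dx = 2.1300, and ∫ψ*·x²·ψ dx = 10.927, so ⟨x²⟩ = 10.927 / 2.1300.
⟨x²⟩ = 5.1298.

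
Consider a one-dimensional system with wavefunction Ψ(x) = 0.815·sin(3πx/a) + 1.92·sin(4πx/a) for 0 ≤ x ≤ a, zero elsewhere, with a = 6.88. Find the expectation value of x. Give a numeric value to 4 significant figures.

2.458

⟨x⟩ = ∫ x·|Ψ|² dx / ∫|Ψ|² dx (integrals over the domain).
On 0 ≤ x ≤ a (j ≠ l): ∫sin²(jπx/a) dx = a/2, ∫sin(jπx/a)·sin(lπx/a) dx = 0; diagonal moments ∫x·sin²(jπx/a) dx = a²/4, ∫x²·sin²(jπx/a) dx = a³·(1/6 − 1/(4j²π²)); cross terms ∫x·sin(jπx/a)·sin(lπx/a) dx = 0 for j + l even and −4jla²/(π²(j² − l²)²) for j + l odd, ∫x²·sin(jπx/a)·sin(lπx/a) dx = (−1)^(j+l)·4jla³/(π²(j² − l²)²); higher powers the same way via product-to-sum and parts.
State is unnormalized: ∫|Ψ|² dx = 14.966, and ∫Ψ*·x·Ψ dx = 36.780, so ⟨x⟩ = 36.780 / 14.966.
⟨x⟩ = 2.4576.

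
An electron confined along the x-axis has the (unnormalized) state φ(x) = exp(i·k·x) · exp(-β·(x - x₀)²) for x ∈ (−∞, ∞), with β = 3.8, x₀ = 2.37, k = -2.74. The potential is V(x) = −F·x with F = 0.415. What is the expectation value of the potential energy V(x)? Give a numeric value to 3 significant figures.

-0.984

⟨V⟩ = ∫ V(x)·|φ|² dx / ∫|φ|² dx.
Gaussian moments (u = x − x₀): ∫u^(2j)·e^(−2βu²) du = (2j−1)!!/(4β)^j · √(π/(2β)), odd powers integrate to 0; here √(π/(2β)) = 0.64294.
State is unnormalized: ∫|φ|² dx = 0.64294, and ∫φ*·V(x)·φ dx = -0.63236, so ⟨V⟩ = -0.63236 / 0.64294.
⟨V⟩ = -0.98355.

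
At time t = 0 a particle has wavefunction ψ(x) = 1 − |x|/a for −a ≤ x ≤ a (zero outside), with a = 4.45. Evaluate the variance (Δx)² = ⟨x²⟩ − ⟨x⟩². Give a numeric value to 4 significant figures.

1.980

Compute ⟨x⟩ and ⟨x²⟩ separately, then (Δx)² = ⟨x²⟩ − ⟨x⟩².
ψ is even, so ∫ over [−a, a] = 2∫₀ᵃ with ψ = 1 − x/a there: ∫₀ᵃ (1 − x/a)² dx = a/3, ∫₀ᵃ x²(1 − x/a)² dx = a³/30, ∫₀ᵃ x⁴(1 − x/a)² dx = a⁵/105.
Normalization: ∫|ψ|² dx = 2.9667.
⟨x⟩ = 0.0000 and ⟨x²⟩ = 1.9803.
(Δx)² = 1.9803 − (0.0000)² = 1.9803.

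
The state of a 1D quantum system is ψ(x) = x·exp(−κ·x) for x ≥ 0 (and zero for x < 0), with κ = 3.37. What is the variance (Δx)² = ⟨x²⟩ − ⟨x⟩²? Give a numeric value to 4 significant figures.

0.06604

Compute ⟨x⟩ and ⟨x²⟩ separately, then (Δx)² = ⟨x²⟩ − ⟨x⟩².
Every integrand reduces to terms xʲ·e^(−2κx) on [0, ∞); use ∫₀^∞ xʲ·e^(−2κx) dx = j!/(2κ)^(j+1).
Normalization: ∫|ψ|² dx = 0.0065321.
⟨x⟩ = 0.44510 and ⟨x²⟩ = 0.26416.
(Δx)² = 0.26416 − (0.44510)² = 0.066039.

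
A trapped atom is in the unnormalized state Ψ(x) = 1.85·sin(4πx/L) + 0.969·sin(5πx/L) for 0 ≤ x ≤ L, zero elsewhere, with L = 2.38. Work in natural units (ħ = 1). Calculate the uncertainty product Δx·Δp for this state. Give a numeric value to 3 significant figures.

3.07

Δx = √(⟨x²⟩−⟨x⟩²), Δp = √(⟨p²⟩−⟨p⟩²).
On 0 ≤ x ≤ L (j ≠ l): ∫sin²(jπx/L) dx = L/2, ∫sin(jπx/L)·sin(lπx/L) dx = 0; diagonal moments ∫x·sin²(jπx/L) dx = L²/4, ∫x²·sin²(jπx/L) dx = L³·(1/6 − 1/(4j²π²)); cross terms ∫x·sin(jπx/L)·sin(lπx/L) dx = 0 for j + l even and −4jlL²/(π²(j² − l²)²) for j + l odd, ∫x²·sin(jπx/L)·sin(lπx/L) dx = (−1)^(j+l)·4jlL³/(π²(j² − l²)²); higher powers the same way via product-to-sum and parts. d²/dx² sin(jπx/L) = −(jπ/L)²·sin(jπx/L); on 0 ≤ x ≤ L, ∫sin²(jπx/L) dx = L/2 and ∫sin(jπx/L)·sin(lπx/L) dx = 0 for j ≠ l, so only diagonal terms survive in ∫|Ψ|² and ∫Ψ·Ψ″; ∫Ψ·Ψ′ dx = [Ψ²/2] between the walls = 0.
Normalization: ∫|Ψ|² dx = 5.1901.
⟨x⟩ = 0.79843, ⟨x²⟩ = 0.93966 ⇒ Δx = 0.54969.
⟨p⟩ = 0.0000, ⟨p²⟩ = 31.254 ⇒ Δp = 5.5906.
Δx·Δp = 3.0731.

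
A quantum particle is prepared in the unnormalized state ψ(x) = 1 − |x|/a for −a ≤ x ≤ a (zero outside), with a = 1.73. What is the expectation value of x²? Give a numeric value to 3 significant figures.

0.299

⟨x²⟩ = ∫ x²·|ψ|² dx / ∫|ψ|² dx (integrals over the domain).
ψ is even, so ∫ over [−a, a] = 2∫₀ᵃ with ψ = 1 − x/a there: ∫₀ᵃ (1 − x/a)² dx = a/3, ∫₀ᵃ x²(1 − x/a)² dx = a³/30, ∫₀ᵃ x⁴(1 − x/a)² dx = a⁵/105.
State is unnormalized: ∫|ψ|² dx = 1.1533, and ∫ψ*·x²·ψ dx = 0.34518, so ⟨x²⟩ = 0.34518 / 1.1533.
⟨x²⟩ = 0.29929.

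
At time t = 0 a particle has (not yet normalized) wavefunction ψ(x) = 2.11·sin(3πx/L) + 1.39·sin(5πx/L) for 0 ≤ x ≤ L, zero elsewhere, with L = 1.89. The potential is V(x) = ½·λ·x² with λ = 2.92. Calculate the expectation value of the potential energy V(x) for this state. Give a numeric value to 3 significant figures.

1.94

⟨V⟩ = ∫ V(x)·|ψ|² dx / ∫|ψ|² dx.
On 0 ≤ x ≤ L (j ≠ l): ∫sin²(jπx/L) dx = L/2, ∫sin(jπx/L)·sin(lπx/L) dx = 0; diagonal moments ∫x·sin²(jπx/L) dx = L²/4, ∫x²·sin²(jπx/L) dx = L³·(1/6 − 1/(4j²π²)); cross terms ∫x·sin(jπx/L)·sin(lπx/L) dx = 0 for j + l even and −4jlL²/(π²(j² − l²)²) for j + l odd, ∫x²·sin(jπx/L)·sin(lπx/L) dx = (−1)^(j+l)·4jlL³/(π²(j² − l²)²); higher powers the same way via product-to-sum and parts.
State is unnormalized: ∫|ψ|² dx = 6.0331, and ∫ψ*·V(x)·ψ dx = 11.718, so ⟨V⟩ = 11.718 / 6.0331.
⟨V⟩ = 1.9423.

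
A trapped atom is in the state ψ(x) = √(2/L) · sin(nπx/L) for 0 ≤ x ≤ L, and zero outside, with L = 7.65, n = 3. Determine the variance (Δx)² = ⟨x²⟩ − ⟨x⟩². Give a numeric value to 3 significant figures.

4.55

Compute ⟨x⟩ and ⟨x²⟩ separately, then (Δx)² = ⟨x²⟩ − ⟨x⟩².
With sin²θ = (1 − cos2θ)/2 on 0 ≤ x ≤ L: ∫sin²(nπx/L) dx = L/2, ∫x·sin²(nπx/L) dx = L²/4, ∫x²·sin²(nπx/L) dx = L³·(1/6 − 1/(4n²π²)); higher powers xᵏ the same way, integrating xᵏ·cos(2nπx/L) by parts.
⟨x⟩ = 3.8250 and ⟨x²⟩ = 19.178.
(Δx)² = 19.178 − (3.8250)² = 4.5475.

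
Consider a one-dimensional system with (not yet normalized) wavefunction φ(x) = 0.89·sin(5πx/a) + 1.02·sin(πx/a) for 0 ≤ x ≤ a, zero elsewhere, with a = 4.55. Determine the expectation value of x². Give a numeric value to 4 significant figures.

⟨x²⟩ = ∫ x²·|φ|² dx / ∫|φ|² dx (integrals over the domain).
On 0 ≤ x ≤ a (j ≠ l): ∫sin²(jπx/a) dx = a/2, ∫sin(jπx/a)·sin(lπx/a) dx = 0; diagonal moments ∫x·sin²(jπx/a) dx = a²/4, ∫x²·sin²(jπx/a) dx = a³·(1/6 − 1/(4j²π²)); cross terms ∫x·sin(jπx/a)·sin(lπx/a) dx = 0 for j + l even and −4jla²/(π²(j² − l²)²) for j + l odd, ∫x²·sin(jπx/a)·sin(lπx/a) dx = (−1)^(j+l)·4jla³/(π²(j² − l²)²); higher powers the same way via product-to-sum and parts.
State is unnormalized: ∫|φ|² dx = 4.1689, and ∫φ*·x²·φ dx = 26.813, so ⟨x²⟩ = 26.813 / 4.1689.
⟨x²⟩ = 6.4316.

6.432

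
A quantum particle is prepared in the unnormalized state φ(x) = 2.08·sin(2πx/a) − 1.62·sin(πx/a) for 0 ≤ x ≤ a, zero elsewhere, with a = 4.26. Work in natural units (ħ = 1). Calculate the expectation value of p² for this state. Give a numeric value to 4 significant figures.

p² φ = −ħ² d²φ/dx²; ⟨p²⟩ = −ħ² ∫ φ*·φ'' dx / ∫|φ|² dx.
d²/dx² sin(jπx/a) = −(jπ/a)²·sin(jπx/a); on 0 ≤ x ≤ a, ∫sin²(jπx/a) dx = a/2 and ∫sin(jπx/a)·sin(lπx/a) dx = 0 for j ≠ l, so only diagonal terms survive in ∫|φ|² and ∫φ·φ″; ∫φ·φ′ dx = [φ²/2] between the walls = 0.
State is unnormalized: ∫|φ|² dx = 14.805, and ∫φ*·(−ħ² φ'') dx = 23.087, so ⟨p²⟩ = 23.087 / 14.805.
⟨p²⟩ = 1.5594.

1.559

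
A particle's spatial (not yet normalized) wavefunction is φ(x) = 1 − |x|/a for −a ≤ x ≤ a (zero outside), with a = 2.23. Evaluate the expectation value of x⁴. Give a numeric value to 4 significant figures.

0.7066

⟨x⁴⟩ = ∫ x⁴·|φ|² dx / ∫|φ|² dx (integrals over the domain).
φ is even, so ∫ over [−a, a] = 2∫₀ᵃ with φ = 1 − x/a there: ∫₀ᵃ (1 − x/a)² dx = a/3, ∫₀ᵃ x²(1 − x/a)² dx = a³/30, ∫₀ᵃ x⁴(1 − x/a)² dx = a⁵/105.
State is unnormalized: ∫|φ|² dx = 1.4867, and ∫φ*·x⁴·φ dx = 1.0504, so ⟨x⁴⟩ = 1.0504 / 1.4867.
⟨x⁴⟩ = 0.70656.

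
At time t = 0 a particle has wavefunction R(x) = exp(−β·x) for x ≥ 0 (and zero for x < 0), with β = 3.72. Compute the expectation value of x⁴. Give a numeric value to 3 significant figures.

0.00783

⟨x⁴⟩ = ∫ x⁴·|R|² dx / ∫|R|² dx (integrals over the domain).
Every integrand reduces to terms xʲ·e^(−2βx) on [0, ∞); use ∫₀^∞ xʲ·e^(−2βx) dx = j!/(2β)^(j+1).
State is unnormalized: ∫|R|² dx = 0.13441, and ∫R*·x⁴·R dx = 0.0010528, so ⟨x⁴⟩ = 0.0010528 / 0.13441.
⟨x⁴⟩ = 0.0078328.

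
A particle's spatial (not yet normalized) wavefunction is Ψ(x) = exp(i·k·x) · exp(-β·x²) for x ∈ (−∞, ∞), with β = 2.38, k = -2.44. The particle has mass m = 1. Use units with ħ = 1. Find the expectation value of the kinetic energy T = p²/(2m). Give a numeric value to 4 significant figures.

T = −(ħ²/2m) d²/dx², so ⟨T⟩ = −(ħ²/2m) ∫ Ψ*·Ψ'' dx / ∫|Ψ|² dx; with m = 1.
Gaussian moments: ∫x^(2j)·e^(−2βx²) dx = (2j−1)!!/(4β)^j · √(π/(2β)), odd powers integrate to 0; here √(π/(2β)) = 0.81240. Derivatives: Ψ′ = (ik − 2βx)·Ψ, Ψ″ = ((ik − 2βx)² − 2β)·Ψ; the odd-in-x pieces drop out.
State is unnormalized: ∫|Ψ|² dx = 0.81240, and ∫Ψ*·(−ħ²/2m · Ψ'') dx = 3.3851, so ⟨T⟩ = 3.3851 / 0.81240.
⟨T⟩ = 4.1668.

4.167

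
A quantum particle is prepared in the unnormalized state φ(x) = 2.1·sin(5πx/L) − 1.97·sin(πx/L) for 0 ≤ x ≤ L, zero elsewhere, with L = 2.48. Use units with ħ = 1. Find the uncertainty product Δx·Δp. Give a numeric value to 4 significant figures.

2.646

Δx = √(⟨x²⟩−⟨x⟩²), Δp = √(⟨p²⟩−⟨p⟩²).
On 0 ≤ x ≤ L (j ≠ l): ∫sin²(jπx/L) dx = L/2, ∫sin(jπx/L)·sin(lπx/L) dx = 0; diagonal moments ∫x·sin²(jπx/L) dx = L²/4, ∫x²·sin²(jπx/L) dx = L³·(1/6 − 1/(4j²π²)); cross terms ∫x·sin(jπx/L)·sin(lπx/L) dx = 0 for j + l even and −4jlL²/(π²(j² − l²)²) for j + l odd, ∫x²·sin(jπx/L)·sin(lπx/L) dx = (−1)^(j+l)·4jlL³/(π²(j² − l²)²); higher powers the same way via product-to-sum and parts. d²/dx² sin(jπx/L) = −(jπ/L)²·sin(jπx/L); on 0 ≤ x ≤ L, ∫sin²(jπx/L) dx = L/2 and ∫sin(jπx/L)·sin(lπx/L) dx = 0 for j ≠ l, so only diagonal terms survive in ∫|φ|² and ∫φ·φ″; ∫φ·φ′ dx = [φ²/2] between the walls = 0.
Normalization: ∫|φ|² dx = 10.281.
⟨x⟩ = 1.2400, ⟨x²⟩ = 1.8545 ⇒ Δx = 0.56291.
⟨p⟩ = 0.0000, ⟨p²⟩ = 22.090 ⇒ Δp = 4.7000.
Δx·Δp = 2.6457.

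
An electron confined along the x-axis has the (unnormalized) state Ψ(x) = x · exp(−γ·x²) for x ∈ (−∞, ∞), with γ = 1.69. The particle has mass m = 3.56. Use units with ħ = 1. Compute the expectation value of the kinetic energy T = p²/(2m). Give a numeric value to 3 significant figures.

T = −(ħ²/2m) d²/dx², so ⟨T⟩ = −(ħ²/2m) ∫ Ψ*·Ψ'' dx / ∫|Ψ|² dx; with m = 3.56.
Expand each integrand as polynomial × e^(−2γx²) and use ∫x^(2j)·e^(−2γx²) dx = (2j−1)!!/(4γ)^j · √(π/(2γ)), odd powers → 0; here √(π/(2γ)) = 0.96409. Differentiate with the product rule, d/dx e^(−γx²) = −2γx·e^(−γx²).
State is unnormalized: ∫|Ψ|² dx = 0.14262, and ∫Ψ*·(−ħ²/2m · Ψ'') dx = 0.10155, so ⟨T⟩ = 0.10155 / 0.14262.
⟨T⟩ = 0.71208.

0.712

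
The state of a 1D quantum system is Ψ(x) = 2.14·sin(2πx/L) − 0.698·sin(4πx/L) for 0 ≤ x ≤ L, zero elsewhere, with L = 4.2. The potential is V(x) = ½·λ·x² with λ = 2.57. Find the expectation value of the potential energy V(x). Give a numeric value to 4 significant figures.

⟨V⟩ = ∫ V(x)·|Ψ|² dx / ∫|Ψ|² dx.
On 0 ≤ x ≤ L (j ≠ l): ∫sin²(jπx/L) dx = L/2, ∫sin(jπx/L)·sin(lπx/L) dx = 0; diagonal moments ∫x·sin²(jπx/L) dx = L²/4, ∫x²·sin²(jπx/L) dx = L³·(1/6 − 1/(4j²π²)); cross terms ∫x·sin(jπx/L)·sin(lπx/L) dx = 0 for j + l even and −4jlL²/(π²(j² − l²)²) for j + l odd, ∫x²·sin(jπx/L)·sin(lπx/L) dx = (−1)^(j+l)·4jlL³/(π²(j² − l²)²); higher powers the same way via product-to-sum and parts.
State is unnormalized: ∫|Ψ|² dx = 10.640, and ∫Ψ*·V(x)·Ψ dx = 71.158, so ⟨V⟩ = 71.158 / 10.640.
⟨V⟩ = 6.6876.

6.688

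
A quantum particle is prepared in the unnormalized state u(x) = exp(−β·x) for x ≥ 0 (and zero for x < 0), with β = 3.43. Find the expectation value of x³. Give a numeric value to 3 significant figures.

0.0186

⟨x³⟩ = ∫ x³·|u|² dx / ∫|u|² dx (integrals over the domain).
Every integrand reduces to terms xʲ·e^(−2βx) on [0, ∞); use ∫₀^∞ xʲ·e^(−2βx) dx = j!/(2β)^(j+1).
State is unnormalized: ∫|u|² dx = 0.14577, and ∫u*·x³·u dx = 0.0027093, so ⟨x³⟩ = 0.0027093 / 0.14577.
⟨x³⟩ = 0.018586.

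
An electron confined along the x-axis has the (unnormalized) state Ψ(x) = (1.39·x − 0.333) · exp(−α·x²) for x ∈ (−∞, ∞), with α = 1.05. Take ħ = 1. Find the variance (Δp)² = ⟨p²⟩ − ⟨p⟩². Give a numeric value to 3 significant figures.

Compute ⟨p⟩ and ⟨p²⟩ separately; (Δp)² = ⟨p²⟩ − ⟨p⟩².
Expand each integrand as polynomial × e^(−2αx²) and use ∫x^(2j)·e^(−2αx²) dx = (2j−1)!!/(4α)^j · √(π/(2α)), odd powers → 0; here √(π/(2α)) = 1.2231. Differentiate with the product rule, d/dx e^(−αx²) = −2αx·e^(−αx²).
Normalization: ∫|Ψ|² dx = 0.69829.
⟨p⟩ = 0.0000 and ⟨p²⟩ = 2.7421.
(Δp)² = 2.7421 − (0.0000)² = 2.7421.

2.74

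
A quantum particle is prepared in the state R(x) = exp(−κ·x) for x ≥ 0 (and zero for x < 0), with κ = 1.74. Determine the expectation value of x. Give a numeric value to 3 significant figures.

0.287

⟨x⟩ = ∫ x·|R|² dx / ∫|R|² dx (integrals over the domain).
Every integrand reduces to terms xʲ·e^(−2κx) on [0, ∞); use ∫₀^∞ xʲ·e^(−2κx) dx = j!/(2κ)^(j+1).
State is unnormalized: ∫|R|² dx = 0.28736, and ∫R*·x·R dx = 0.082574, so ⟨x⟩ = 0.082574 / 0.28736.
⟨x⟩ = 0.28736.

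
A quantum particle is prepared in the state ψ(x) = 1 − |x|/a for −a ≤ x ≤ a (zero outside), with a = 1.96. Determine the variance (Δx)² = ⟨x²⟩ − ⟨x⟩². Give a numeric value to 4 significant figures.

0.3842

Compute ⟨x⟩ and ⟨x²⟩ separately, then (Δx)² = ⟨x²⟩ − ⟨x⟩².
ψ is even, so ∫ over [−a, a] = 2∫₀ᵃ with ψ = 1 − x/a there: ∫₀ᵃ (1 − x/a)² dx = a/3, ∫₀ᵃ x²(1 − x/a)² dx = a³/30, ∫₀ᵃ x⁴(1 − x/a)² dx = a⁵/105.
Normalization: ∫|ψ|² dx = 1.3067.
⟨x⟩ = 0.0000 and ⟨x²⟩ = 0.38416.
(Δx)² = 0.38416 − (0.0000)² = 0.38416.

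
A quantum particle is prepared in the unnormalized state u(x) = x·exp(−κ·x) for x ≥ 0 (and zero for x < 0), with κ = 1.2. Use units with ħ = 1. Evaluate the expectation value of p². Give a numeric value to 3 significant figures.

p² u = −ħ² d²u/dx²; ⟨p²⟩ = −ħ² ∫ u*·u'' dx / ∫|u|² dx.
Differentiate x·exp(−κ·x) with the product rule; every integrand then reduces to terms xʲ·e^(−2κx) on [0, ∞), with ∫₀^∞ xʲ·e^(−2κx) dx = j!/(2κ)^(j+1).
State is unnormalized: ∫|u|² dx = 0.14468, and ∫u*·(−ħ² u'') dx = 0.20833, so ⟨p²⟩ = 0.20833 / 0.14468.
⟨p²⟩ = 1.4400.

1.44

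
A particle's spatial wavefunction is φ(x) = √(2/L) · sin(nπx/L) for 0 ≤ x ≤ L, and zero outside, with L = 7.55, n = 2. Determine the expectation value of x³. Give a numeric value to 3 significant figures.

⟨x³⟩ = ∫ x³·|φ|² dx (integrals over the domain).
With sin²θ = (1 − cos2θ)/2 on 0 ≤ x ≤ L: ∫sin²(nπx/L) dx = L/2, ∫x·sin²(nπx/L) dx = L²/4, ∫x²·sin²(nπx/L) dx = L³·(1/6 − 1/(4n²π²)); higher powers xᵏ the same way, integrating xᵏ·cos(2nπx/L) by parts.
⟨x³⟩ = 99.416.

99.4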